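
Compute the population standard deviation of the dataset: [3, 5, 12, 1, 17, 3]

5.7276

Step 1: Compute the mean: 6.8333
Step 2: Sum of squared deviations from the mean: 196.8333
Step 3: Population variance = 196.8333 / 6 = 32.8056
Step 4: Standard deviation = sqrt(32.8056) = 5.7276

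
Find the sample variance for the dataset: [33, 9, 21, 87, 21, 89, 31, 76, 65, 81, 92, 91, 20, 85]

1046.6429

Step 1: Compute the mean: (33 + 9 + 21 + 87 + 21 + 89 + 31 + 76 + 65 + 81 + 92 + 91 + 20 + 85) / 14 = 57.2143
Step 2: Compute squared deviations from the mean:
  (33 - 57.2143)^2 = 586.3316
  (9 - 57.2143)^2 = 2324.6173
  (21 - 57.2143)^2 = 1311.4745
  (87 - 57.2143)^2 = 887.1888
  (21 - 57.2143)^2 = 1311.4745
  (89 - 57.2143)^2 = 1010.3316
  (31 - 57.2143)^2 = 687.1888
  (76 - 57.2143)^2 = 352.9031
  (65 - 57.2143)^2 = 60.6173
  (81 - 57.2143)^2 = 565.7602
  (92 - 57.2143)^2 = 1210.0459
  (91 - 57.2143)^2 = 1141.4745
  (20 - 57.2143)^2 = 1384.9031
  (85 - 57.2143)^2 = 772.0459
Step 3: Sum of squared deviations = 13606.3571
Step 4: Sample variance = 13606.3571 / 13 = 1046.6429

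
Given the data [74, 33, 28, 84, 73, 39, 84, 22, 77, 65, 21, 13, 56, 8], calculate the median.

47.5

Step 1: Sort the data in ascending order: [8, 13, 21, 22, 28, 33, 39, 56, 65, 73, 74, 77, 84, 84]
Step 2: The number of values is n = 14.
Step 3: Since n is even, the median is the average of positions 7 and 8:
  Median = (39 + 56) / 2 = 47.5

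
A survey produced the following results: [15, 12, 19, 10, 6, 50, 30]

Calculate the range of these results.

44

Step 1: Identify the maximum value: max = 50
Step 2: Identify the minimum value: min = 6
Step 3: Range = max - min = 50 - 6 = 44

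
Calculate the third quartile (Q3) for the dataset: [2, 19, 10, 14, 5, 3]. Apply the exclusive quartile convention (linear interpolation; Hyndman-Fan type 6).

15.25

Step 1: Sort the data: [2, 3, 5, 10, 14, 19]
Step 2: n = 6
Step 3: Using the exclusive quartile method:
  Q1 = 2.75
  Q2 (median) = 7.5
  Q3 = 15.25
  IQR = Q3 - Q1 = 15.25 - 2.75 = 12.5
Step 4: Q3 = 15.25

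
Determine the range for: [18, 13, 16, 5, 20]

15

Step 1: Identify the maximum value: max = 20
Step 2: Identify the minimum value: min = 5
Step 3: Range = max - min = 20 - 5 = 15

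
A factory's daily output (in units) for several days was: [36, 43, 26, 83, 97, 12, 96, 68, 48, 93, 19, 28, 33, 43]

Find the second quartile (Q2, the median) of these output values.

43

Step 1: Sort the data: [12, 19, 26, 28, 33, 36, 43, 43, 48, 68, 83, 93, 96, 97]
Step 2: n = 14
Step 3: Q2 is the median. Since n is even, it is the average of the values at positions 7 and 8:
  Q2 = (43 + 43) / 2 = 43
Step 4: Q2 = 43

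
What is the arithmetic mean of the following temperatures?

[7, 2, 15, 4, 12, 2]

7

Step 1: Sum all values: 7 + 2 + 15 + 4 + 12 + 2 = 42
Step 2: Count the number of values: n = 6
Step 3: Mean = sum / n = 42 / 6 = 7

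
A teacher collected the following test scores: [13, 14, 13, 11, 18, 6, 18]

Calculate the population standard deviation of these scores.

3.8439

Step 1: Compute the mean: 13.2857
Step 2: Sum of squared deviations from the mean: 103.4286
Step 3: Population variance = 103.4286 / 7 = 14.7755
Step 4: Standard deviation = sqrt(14.7755) = 3.8439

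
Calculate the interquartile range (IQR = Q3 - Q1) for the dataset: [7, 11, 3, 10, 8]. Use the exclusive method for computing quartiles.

5.5

Step 1: Sort the data: [3, 7, 8, 10, 11]
Step 2: n = 5
Step 3: Using the exclusive quartile method:
  Q1 = 5
  Q2 (median) = 8
  Q3 = 10.5
  IQR = Q3 - Q1 = 10.5 - 5 = 5.5
Step 4: IQR = 5.5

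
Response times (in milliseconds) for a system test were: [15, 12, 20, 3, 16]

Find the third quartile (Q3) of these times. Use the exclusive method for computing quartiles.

18

Step 1: Sort the data: [3, 12, 15, 16, 20]
Step 2: n = 5
Step 3: Using the exclusive quartile method:
  Q1 = 7.5
  Q2 (median) = 15
  Q3 = 18
  IQR = Q3 - Q1 = 18 - 7.5 = 10.5
Step 4: Q3 = 18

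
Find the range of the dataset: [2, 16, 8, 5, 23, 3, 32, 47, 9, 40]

45

Step 1: Identify the maximum value: max = 47
Step 2: Identify the minimum value: min = 2
Step 3: Range = max - min = 47 - 2 = 45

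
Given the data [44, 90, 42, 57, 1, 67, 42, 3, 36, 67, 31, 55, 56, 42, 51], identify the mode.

42

Step 1: Count the frequency of each value:
  1: appears 1 time(s)
  3: appears 1 time(s)
  31: appears 1 time(s)
  36: appears 1 time(s)
  42: appears 3 time(s)
  44: appears 1 time(s)
  51: appears 1 time(s)
  55: appears 1 time(s)
  56: appears 1 time(s)
  57: appears 1 time(s)
  67: appears 2 time(s)
  90: appears 1 time(s)
Step 2: The value 42 appears most frequently (3 times).
Step 3: Mode = 42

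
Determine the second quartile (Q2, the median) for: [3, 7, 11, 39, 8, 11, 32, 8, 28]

11

Step 1: Sort the data: [3, 7, 8, 8, 11, 11, 28, 32, 39]
Step 2: n = 9
Step 3: Q2 is the median. Since n is odd, it is the middle value at position 5: 11
Step 4: Q2 = 11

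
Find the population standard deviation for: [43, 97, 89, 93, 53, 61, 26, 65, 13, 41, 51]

25.9348

Step 1: Compute the mean: 57.4545
Step 2: Sum of squared deviations from the mean: 7398.7273
Step 3: Population variance = 7398.7273 / 11 = 672.6116
Step 4: Standard deviation = sqrt(672.6116) = 25.9348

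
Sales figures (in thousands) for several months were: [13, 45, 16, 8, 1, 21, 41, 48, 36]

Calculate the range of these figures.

47

Step 1: Identify the maximum value: max = 48
Step 2: Identify the minimum value: min = 1
Step 3: Range = max - min = 48 - 1 = 47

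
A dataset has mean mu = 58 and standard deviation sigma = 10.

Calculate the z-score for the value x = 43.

-1.5

Step 1: Recall the z-score formula: z = (x - mu) / sigma
Step 2: Substitute values: z = (43 - 58) / 10
Step 3: z = -15 / 10 = -1.5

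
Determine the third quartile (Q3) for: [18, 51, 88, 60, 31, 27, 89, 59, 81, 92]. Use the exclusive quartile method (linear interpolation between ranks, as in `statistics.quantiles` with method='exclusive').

88.25

Step 1: Sort the data: [18, 27, 31, 51, 59, 60, 81, 88, 89, 92]
Step 2: n = 10
Step 3: Using the exclusive quartile method:
  Q1 = 30
  Q2 (median) = 59.5
  Q3 = 88.25
  IQR = Q3 - Q1 = 88.25 - 30 = 58.25
Step 4: Q3 = 88.25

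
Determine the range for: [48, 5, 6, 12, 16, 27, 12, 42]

43

Step 1: Identify the maximum value: max = 48
Step 2: Identify the minimum value: min = 5
Step 3: Range = max - min = 48 - 5 = 43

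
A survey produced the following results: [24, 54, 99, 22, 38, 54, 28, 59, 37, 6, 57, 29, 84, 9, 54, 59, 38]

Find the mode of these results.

54

Step 1: Count the frequency of each value:
  6: appears 1 time(s)
  9: appears 1 time(s)
  22: appears 1 time(s)
  24: appears 1 time(s)
  28: appears 1 time(s)
  29: appears 1 time(s)
  37: appears 1 time(s)
  38: appears 2 time(s)
  54: appears 3 time(s)
  57: appears 1 time(s)
  59: appears 2 time(s)
  84: appears 1 time(s)
  99: appears 1 time(s)
Step 2: The value 54 appears most frequently (3 times).
Step 3: Mode = 54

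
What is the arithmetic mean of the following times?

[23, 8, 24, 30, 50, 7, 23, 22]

23.375

Step 1: Sum all values: 23 + 8 + 24 + 30 + 50 + 7 + 23 + 22 = 187
Step 2: Count the number of values: n = 8
Step 3: Mean = sum / n = 187 / 8 = 23.375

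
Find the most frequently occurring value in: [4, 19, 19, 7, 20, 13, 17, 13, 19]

19

Step 1: Count the frequency of each value:
  4: appears 1 time(s)
  7: appears 1 time(s)
  13: appears 2 time(s)
  17: appears 1 time(s)
  19: appears 3 time(s)
  20: appears 1 time(s)
Step 2: The value 19 appears most frequently (3 times).
Step 3: Mode = 19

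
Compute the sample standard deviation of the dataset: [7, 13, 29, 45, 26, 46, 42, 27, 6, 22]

14.8028

Step 1: Compute the mean: 26.3
Step 2: Sum of squared deviations from the mean: 1972.1
Step 3: Sample variance = 1972.1 / 9 = 219.1222
Step 4: Standard deviation = sqrt(219.1222) = 14.8028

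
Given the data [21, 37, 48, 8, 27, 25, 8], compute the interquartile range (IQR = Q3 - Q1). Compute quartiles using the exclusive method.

29

Step 1: Sort the data: [8, 8, 21, 25, 27, 37, 48]
Step 2: n = 7
Step 3: Using the exclusive quartile method:
  Q1 = 8
  Q2 (median) = 25
  Q3 = 37
  IQR = Q3 - Q1 = 37 - 8 = 29
Step 4: IQR = 29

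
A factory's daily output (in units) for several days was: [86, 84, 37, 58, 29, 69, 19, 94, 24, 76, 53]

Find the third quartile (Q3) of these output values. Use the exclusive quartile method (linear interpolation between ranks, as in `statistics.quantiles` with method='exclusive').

84

Step 1: Sort the data: [19, 24, 29, 37, 53, 58, 69, 76, 84, 86, 94]
Step 2: n = 11
Step 3: Using the exclusive quartile method:
  Q1 = 29
  Q2 (median) = 58
  Q3 = 84
  IQR = Q3 - Q1 = 84 - 29 = 55
Step 4: Q3 = 84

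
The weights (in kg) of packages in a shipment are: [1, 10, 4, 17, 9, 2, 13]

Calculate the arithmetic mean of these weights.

8

Step 1: Sum all values: 1 + 10 + 4 + 17 + 9 + 2 + 13 = 56
Step 2: Count the number of values: n = 7
Step 3: Mean = sum / n = 56 / 7 = 8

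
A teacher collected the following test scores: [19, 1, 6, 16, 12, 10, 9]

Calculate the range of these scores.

18

Step 1: Identify the maximum value: max = 19
Step 2: Identify the minimum value: min = 1
Step 3: Range = max - min = 19 - 1 = 18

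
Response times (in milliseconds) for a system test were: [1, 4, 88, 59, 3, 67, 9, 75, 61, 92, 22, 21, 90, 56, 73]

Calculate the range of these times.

91

Step 1: Identify the maximum value: max = 92
Step 2: Identify the minimum value: min = 1
Step 3: Range = max - min = 92 - 1 = 91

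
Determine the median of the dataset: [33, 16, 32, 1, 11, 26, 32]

26

Step 1: Sort the data in ascending order: [1, 11, 16, 26, 32, 32, 33]
Step 2: The number of values is n = 7.
Step 3: Since n is odd, the median is the middle value at position 4: 26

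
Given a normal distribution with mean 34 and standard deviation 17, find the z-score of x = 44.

0.5882

Step 1: Recall the z-score formula: z = (x - mu) / sigma
Step 2: Substitute values: z = (44 - 34) / 17
Step 3: z = 10 / 17 = 0.5882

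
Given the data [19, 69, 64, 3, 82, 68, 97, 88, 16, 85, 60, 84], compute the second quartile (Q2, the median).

68.5

Step 1: Sort the data: [3, 16, 19, 60, 64, 68, 69, 82, 84, 85, 88, 97]
Step 2: n = 12
Step 3: Q2 is the median. Since n is even, it is the average of the values at positions 6 and 7:
  Q2 = (68 + 69) / 2 = 68.5
Step 4: Q2 = 68.5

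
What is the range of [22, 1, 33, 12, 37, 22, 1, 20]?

36

Step 1: Identify the maximum value: max = 37
Step 2: Identify the minimum value: min = 1
Step 3: Range = max - min = 37 - 1 = 36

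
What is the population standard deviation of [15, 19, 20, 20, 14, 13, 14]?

2.8714

Step 1: Compute the mean: 16.4286
Step 2: Sum of squared deviations from the mean: 57.7143
Step 3: Population variance = 57.7143 / 7 = 8.2449
Step 4: Standard deviation = sqrt(8.2449) = 2.8714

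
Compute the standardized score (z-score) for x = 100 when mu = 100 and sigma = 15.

0

Step 1: Recall the z-score formula: z = (x - mu) / sigma
Step 2: Substitute values: z = (100 - 100) / 15
Step 3: z = 0 / 15 = 0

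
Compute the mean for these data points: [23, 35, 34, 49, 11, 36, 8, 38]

29.25

Step 1: Sum all values: 23 + 35 + 34 + 49 + 11 + 36 + 8 + 38 = 234
Step 2: Count the number of values: n = 8
Step 3: Mean = sum / n = 234 / 8 = 29.25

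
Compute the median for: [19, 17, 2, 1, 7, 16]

11.5

Step 1: Sort the data in ascending order: [1, 2, 7, 16, 17, 19]
Step 2: The number of values is n = 6.
Step 3: Since n is even, the median is the average of positions 3 and 4:
  Median = (7 + 16) / 2 = 11.5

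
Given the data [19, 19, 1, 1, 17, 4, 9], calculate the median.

9

Step 1: Sort the data in ascending order: [1, 1, 4, 9, 17, 19, 19]
Step 2: The number of values is n = 7.
Step 3: Since n is odd, the median is the middle value at position 4: 9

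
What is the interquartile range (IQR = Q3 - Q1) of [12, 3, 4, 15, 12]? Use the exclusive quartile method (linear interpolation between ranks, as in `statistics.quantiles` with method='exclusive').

10

Step 1: Sort the data: [3, 4, 12, 12, 15]
Step 2: n = 5
Step 3: Using the exclusive quartile method:
  Q1 = 3.5
  Q2 (median) = 12
  Q3 = 13.5
  IQR = Q3 - Q1 = 13.5 - 3.5 = 10
Step 4: IQR = 10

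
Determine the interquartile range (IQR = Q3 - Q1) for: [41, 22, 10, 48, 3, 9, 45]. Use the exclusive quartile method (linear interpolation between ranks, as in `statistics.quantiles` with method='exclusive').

36

Step 1: Sort the data: [3, 9, 10, 22, 41, 45, 48]
Step 2: n = 7
Step 3: Using the exclusive quartile method:
  Q1 = 9
  Q2 (median) = 22
  Q3 = 45
  IQR = Q3 - Q1 = 45 - 9 = 36
Step 4: IQR = 36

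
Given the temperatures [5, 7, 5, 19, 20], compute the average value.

11.2

Step 1: Sum all values: 5 + 7 + 5 + 19 + 20 = 56
Step 2: Count the number of values: n = 5
Step 3: Mean = sum / n = 56 / 5 = 11.2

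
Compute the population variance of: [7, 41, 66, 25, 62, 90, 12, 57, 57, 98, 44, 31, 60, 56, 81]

653.5822

Step 1: Compute the mean: (7 + 41 + 66 + 25 + 62 + 90 + 12 + 57 + 57 + 98 + 44 + 31 + 60 + 56 + 81) / 15 = 52.4667
Step 2: Compute squared deviations from the mean:
  (7 - 52.4667)^2 = 2067.2178
  (41 - 52.4667)^2 = 131.4844
  (66 - 52.4667)^2 = 183.1511
  (25 - 52.4667)^2 = 754.4178
  (62 - 52.4667)^2 = 90.8844
  (90 - 52.4667)^2 = 1408.7511
  (12 - 52.4667)^2 = 1637.5511
  (57 - 52.4667)^2 = 20.5511
  (57 - 52.4667)^2 = 20.5511
  (98 - 52.4667)^2 = 2073.2844
  (44 - 52.4667)^2 = 71.6844
  (31 - 52.4667)^2 = 460.8178
  (60 - 52.4667)^2 = 56.7511
  (56 - 52.4667)^2 = 12.4844
  (81 - 52.4667)^2 = 814.1511
Step 3: Sum of squared deviations = 9803.7333
Step 4: Population variance = 9803.7333 / 15 = 653.5822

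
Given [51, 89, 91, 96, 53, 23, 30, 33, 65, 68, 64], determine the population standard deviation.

23.989

Step 1: Compute the mean: 60.2727
Step 2: Sum of squared deviations from the mean: 6330.1818
Step 3: Population variance = 6330.1818 / 11 = 575.4711
Step 4: Standard deviation = sqrt(575.4711) = 23.989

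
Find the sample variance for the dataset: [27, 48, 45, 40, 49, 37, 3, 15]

278.5714

Step 1: Compute the mean: (27 + 48 + 45 + 40 + 49 + 37 + 3 + 15) / 8 = 33
Step 2: Compute squared deviations from the mean:
  (27 - 33)^2 = 36
  (48 - 33)^2 = 225
  (45 - 33)^2 = 144
  (40 - 33)^2 = 49
  (49 - 33)^2 = 256
  (37 - 33)^2 = 16
  (3 - 33)^2 = 900
  (15 - 33)^2 = 324
Step 3: Sum of squared deviations = 1950
Step 4: Sample variance = 1950 / 7 = 278.5714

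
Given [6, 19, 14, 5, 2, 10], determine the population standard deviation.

5.7639

Step 1: Compute the mean: 9.3333
Step 2: Sum of squared deviations from the mean: 199.3333
Step 3: Population variance = 199.3333 / 6 = 33.2222
Step 4: Standard deviation = sqrt(33.2222) = 5.7639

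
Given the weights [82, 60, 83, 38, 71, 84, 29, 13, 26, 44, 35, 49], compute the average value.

51.1667

Step 1: Sum all values: 82 + 60 + 83 + 38 + 71 + 84 + 29 + 13 + 26 + 44 + 35 + 49 = 614
Step 2: Count the number of values: n = 12
Step 3: Mean = sum / n = 614 / 12 = 51.1667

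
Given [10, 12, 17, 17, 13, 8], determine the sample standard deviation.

3.656

Step 1: Compute the mean: 12.8333
Step 2: Sum of squared deviations from the mean: 66.8333
Step 3: Sample variance = 66.8333 / 5 = 13.3667
Step 4: Standard deviation = sqrt(13.3667) = 3.656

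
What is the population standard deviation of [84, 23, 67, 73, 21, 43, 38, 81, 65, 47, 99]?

24.4581

Step 1: Compute the mean: 58.2727
Step 2: Sum of squared deviations from the mean: 6580.1818
Step 3: Population variance = 6580.1818 / 11 = 598.1983
Step 4: Standard deviation = sqrt(598.1983) = 24.4581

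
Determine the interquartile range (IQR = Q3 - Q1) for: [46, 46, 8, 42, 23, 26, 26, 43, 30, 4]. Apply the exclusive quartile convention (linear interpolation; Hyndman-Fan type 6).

24.5

Step 1: Sort the data: [4, 8, 23, 26, 26, 30, 42, 43, 46, 46]
Step 2: n = 10
Step 3: Using the exclusive quartile method:
  Q1 = 19.25
  Q2 (median) = 28
  Q3 = 43.75
  IQR = Q3 - Q1 = 43.75 - 19.25 = 24.5
Step 4: IQR = 24.5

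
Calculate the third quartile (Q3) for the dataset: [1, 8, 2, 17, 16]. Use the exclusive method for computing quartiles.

16.5

Step 1: Sort the data: [1, 2, 8, 16, 17]
Step 2: n = 5
Step 3: Using the exclusive quartile method:
  Q1 = 1.5
  Q2 (median) = 8
  Q3 = 16.5
  IQR = Q3 - Q1 = 16.5 - 1.5 = 15
Step 4: Q3 = 16.5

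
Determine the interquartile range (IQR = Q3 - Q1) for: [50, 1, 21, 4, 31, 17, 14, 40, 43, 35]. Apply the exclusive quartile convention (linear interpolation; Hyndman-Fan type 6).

29.25

Step 1: Sort the data: [1, 4, 14, 17, 21, 31, 35, 40, 43, 50]
Step 2: n = 10
Step 3: Using the exclusive quartile method:
  Q1 = 11.5
  Q2 (median) = 26
  Q3 = 40.75
  IQR = Q3 - Q1 = 40.75 - 11.5 = 29.25
Step 4: IQR = 29.25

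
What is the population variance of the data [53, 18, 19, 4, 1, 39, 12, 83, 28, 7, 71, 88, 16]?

854.9467

Step 1: Compute the mean: (53 + 18 + 19 + 4 + 1 + 39 + 12 + 83 + 28 + 7 + 71 + 88 + 16) / 13 = 33.7692
Step 2: Compute squared deviations from the mean:
  (53 - 33.7692)^2 = 369.8225
  (18 - 33.7692)^2 = 248.6686
  (19 - 33.7692)^2 = 218.1302
  (4 - 33.7692)^2 = 886.2071
  (1 - 33.7692)^2 = 1073.8225
  (39 - 33.7692)^2 = 27.3609
  (12 - 33.7692)^2 = 473.8994
  (83 - 33.7692)^2 = 2423.6686
  (28 - 33.7692)^2 = 33.284
  (7 - 33.7692)^2 = 716.5917
  (71 - 33.7692)^2 = 1386.1302
  (88 - 33.7692)^2 = 2940.9763
  (16 - 33.7692)^2 = 315.7456
Step 3: Sum of squared deviations = 11114.3077
Step 4: Population variance = 11114.3077 / 13 = 854.9467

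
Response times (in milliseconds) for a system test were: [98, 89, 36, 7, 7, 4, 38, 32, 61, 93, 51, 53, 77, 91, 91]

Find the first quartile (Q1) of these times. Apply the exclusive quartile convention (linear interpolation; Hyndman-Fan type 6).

32

Step 1: Sort the data: [4, 7, 7, 32, 36, 38, 51, 53, 61, 77, 89, 91, 91, 93, 98]
Step 2: n = 15
Step 3: Using the exclusive quartile method:
  Q1 = 32
  Q2 (median) = 53
  Q3 = 91
  IQR = Q3 - Q1 = 91 - 32 = 59
Step 4: Q1 = 32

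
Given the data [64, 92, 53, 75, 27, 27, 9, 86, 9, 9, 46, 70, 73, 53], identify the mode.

9

Step 1: Count the frequency of each value:
  9: appears 3 time(s)
  27: appears 2 time(s)
  46: appears 1 time(s)
  53: appears 2 time(s)
  64: appears 1 time(s)
  70: appears 1 time(s)
  73: appears 1 time(s)
  75: appears 1 time(s)
  86: appears 1 time(s)
  92: appears 1 time(s)
Step 2: The value 9 appears most frequently (3 times).
Step 3: Mode = 9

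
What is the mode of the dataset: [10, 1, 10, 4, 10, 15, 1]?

10

Step 1: Count the frequency of each value:
  1: appears 2 time(s)
  4: appears 1 time(s)
  10: appears 3 time(s)
  15: appears 1 time(s)
Step 2: The value 10 appears most frequently (3 times).
Step 3: Mode = 10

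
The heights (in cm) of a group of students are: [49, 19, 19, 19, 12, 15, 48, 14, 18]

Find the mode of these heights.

19

Step 1: Count the frequency of each value:
  12: appears 1 time(s)
  14: appears 1 time(s)
  15: appears 1 time(s)
  18: appears 1 time(s)
  19: appears 3 time(s)
  48: appears 1 time(s)
  49: appears 1 time(s)
Step 2: The value 19 appears most frequently (3 times).
Step 3: Mode = 19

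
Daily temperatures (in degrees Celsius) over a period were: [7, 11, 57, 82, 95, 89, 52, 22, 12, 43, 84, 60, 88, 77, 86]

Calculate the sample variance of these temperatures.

1008.0952

Step 1: Compute the mean: (7 + 11 + 57 + 82 + 95 + 89 + 52 + 22 + 12 + 43 + 84 + 60 + 88 + 77 + 86) / 15 = 57.6667
Step 2: Compute squared deviations from the mean:
  (7 - 57.6667)^2 = 2567.1111
  (11 - 57.6667)^2 = 2177.7778
  (57 - 57.6667)^2 = 0.4444
  (82 - 57.6667)^2 = 592.1111
  (95 - 57.6667)^2 = 1393.7778
  (89 - 57.6667)^2 = 981.7778
  (52 - 57.6667)^2 = 32.1111
  (22 - 57.6667)^2 = 1272.1111
  (12 - 57.6667)^2 = 2085.4444
  (43 - 57.6667)^2 = 215.1111
  (84 - 57.6667)^2 = 693.4444
  (60 - 57.6667)^2 = 5.4444
  (88 - 57.6667)^2 = 920.1111
  (77 - 57.6667)^2 = 373.7778
  (86 - 57.6667)^2 = 802.7778
Step 3: Sum of squared deviations = 14113.3333
Step 4: Sample variance = 14113.3333 / 14 = 1008.0952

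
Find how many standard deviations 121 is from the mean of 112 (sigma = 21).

0.4286

Step 1: Recall the z-score formula: z = (x - mu) / sigma
Step 2: Substitute values: z = (121 - 112) / 21
Step 3: z = 9 / 21 = 0.4286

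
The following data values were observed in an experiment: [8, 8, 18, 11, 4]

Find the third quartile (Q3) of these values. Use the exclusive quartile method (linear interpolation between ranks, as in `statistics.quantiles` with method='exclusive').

14.5

Step 1: Sort the data: [4, 8, 8, 11, 18]
Step 2: n = 5
Step 3: Using the exclusive quartile method:
  Q1 = 6
  Q2 (median) = 8
  Q3 = 14.5
  IQR = Q3 - Q1 = 14.5 - 6 = 8.5
Step 4: Q3 = 14.5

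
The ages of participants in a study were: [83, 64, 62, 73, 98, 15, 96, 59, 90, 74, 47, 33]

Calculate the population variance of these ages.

585.1389

Step 1: Compute the mean: (83 + 64 + 62 + 73 + 98 + 15 + 96 + 59 + 90 + 74 + 47 + 33) / 12 = 66.1667
Step 2: Compute squared deviations from the mean:
  (83 - 66.1667)^2 = 283.3611
  (64 - 66.1667)^2 = 4.6944
  (62 - 66.1667)^2 = 17.3611
  (73 - 66.1667)^2 = 46.6944
  (98 - 66.1667)^2 = 1013.3611
  (15 - 66.1667)^2 = 2618.0278
  (96 - 66.1667)^2 = 890.0278
  (59 - 66.1667)^2 = 51.3611
  (90 - 66.1667)^2 = 568.0278
  (74 - 66.1667)^2 = 61.3611
  (47 - 66.1667)^2 = 367.3611
  (33 - 66.1667)^2 = 1100.0278
Step 3: Sum of squared deviations = 7021.6667
Step 4: Population variance = 7021.6667 / 12 = 585.1389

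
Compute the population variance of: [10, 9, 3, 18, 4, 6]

24.8889

Step 1: Compute the mean: (10 + 9 + 3 + 18 + 4 + 6) / 6 = 8.3333
Step 2: Compute squared deviations from the mean:
  (10 - 8.3333)^2 = 2.7778
  (9 - 8.3333)^2 = 0.4444
  (3 - 8.3333)^2 = 28.4444
  (18 - 8.3333)^2 = 93.4444
  (4 - 8.3333)^2 = 18.7778
  (6 - 8.3333)^2 = 5.4444
Step 3: Sum of squared deviations = 149.3333
Step 4: Population variance = 149.3333 / 6 = 24.8889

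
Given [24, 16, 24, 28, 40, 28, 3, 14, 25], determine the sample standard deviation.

10.4416

Step 1: Compute the mean: 22.4444
Step 2: Sum of squared deviations from the mean: 872.2222
Step 3: Sample variance = 872.2222 / 8 = 109.0278
Step 4: Standard deviation = sqrt(109.0278) = 10.4416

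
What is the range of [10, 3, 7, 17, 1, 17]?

16

Step 1: Identify the maximum value: max = 17
Step 2: Identify the minimum value: min = 1
Step 3: Range = max - min = 17 - 1 = 16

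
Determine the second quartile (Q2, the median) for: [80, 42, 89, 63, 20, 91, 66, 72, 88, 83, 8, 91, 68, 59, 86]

72

Step 1: Sort the data: [8, 20, 42, 59, 63, 66, 68, 72, 80, 83, 86, 88, 89, 91, 91]
Step 2: n = 15
Step 3: Q2 is the median. Since n is odd, it is the middle value at position 8: 72
Step 4: Q2 = 72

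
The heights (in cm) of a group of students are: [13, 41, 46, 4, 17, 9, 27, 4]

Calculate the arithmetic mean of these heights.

20.125

Step 1: Sum all values: 13 + 41 + 46 + 4 + 17 + 9 + 27 + 4 = 161
Step 2: Count the number of values: n = 8
Step 3: Mean = sum / n = 161 / 8 = 20.125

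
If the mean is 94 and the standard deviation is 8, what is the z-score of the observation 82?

-1.5

Step 1: Recall the z-score formula: z = (x - mu) / sigma
Step 2: Substitute values: z = (82 - 94) / 8
Step 3: z = -12 / 8 = -1.5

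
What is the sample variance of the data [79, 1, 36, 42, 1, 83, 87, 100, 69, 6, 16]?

1423.2182

Step 1: Compute the mean: (79 + 1 + 36 + 42 + 1 + 83 + 87 + 100 + 69 + 6 + 16) / 11 = 47.2727
Step 2: Compute squared deviations from the mean:
  (79 - 47.2727)^2 = 1006.6198
  (1 - 47.2727)^2 = 2141.1653
  (36 - 47.2727)^2 = 127.0744
  (42 - 47.2727)^2 = 27.8017
  (1 - 47.2727)^2 = 2141.1653
  (83 - 47.2727)^2 = 1276.438
  (87 - 47.2727)^2 = 1578.2562
  (100 - 47.2727)^2 = 2780.1653
  (69 - 47.2727)^2 = 472.0744
  (6 - 47.2727)^2 = 1703.438
  (16 - 47.2727)^2 = 977.9835
Step 3: Sum of squared deviations = 14232.1818
Step 4: Sample variance = 14232.1818 / 10 = 1423.2182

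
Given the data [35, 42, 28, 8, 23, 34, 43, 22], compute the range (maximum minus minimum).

35

Step 1: Identify the maximum value: max = 43
Step 2: Identify the minimum value: min = 8
Step 3: Range = max - min = 43 - 8 = 35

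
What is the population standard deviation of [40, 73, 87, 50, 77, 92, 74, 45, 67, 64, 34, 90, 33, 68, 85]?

19.6213

Step 1: Compute the mean: 65.2667
Step 2: Sum of squared deviations from the mean: 5774.9333
Step 3: Population variance = 5774.9333 / 15 = 384.9956
Step 4: Standard deviation = sqrt(384.9956) = 19.6213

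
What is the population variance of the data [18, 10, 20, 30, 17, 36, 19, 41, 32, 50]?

142.21

Step 1: Compute the mean: (18 + 10 + 20 + 30 + 17 + 36 + 19 + 41 + 32 + 50) / 10 = 27.3
Step 2: Compute squared deviations from the mean:
  (18 - 27.3)^2 = 86.49
  (10 - 27.3)^2 = 299.29
  (20 - 27.3)^2 = 53.29
  (30 - 27.3)^2 = 7.29
  (17 - 27.3)^2 = 106.09
  (36 - 27.3)^2 = 75.69
  (19 - 27.3)^2 = 68.89
  (41 - 27.3)^2 = 187.69
  (32 - 27.3)^2 = 22.09
  (50 - 27.3)^2 = 515.29
Step 3: Sum of squared deviations = 1422.1
Step 4: Population variance = 1422.1 / 10 = 142.21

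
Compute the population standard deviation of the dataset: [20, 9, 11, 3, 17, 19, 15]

5.6532

Step 1: Compute the mean: 13.4286
Step 2: Sum of squared deviations from the mean: 223.7143
Step 3: Population variance = 223.7143 / 7 = 31.9592
Step 4: Standard deviation = sqrt(31.9592) = 5.6532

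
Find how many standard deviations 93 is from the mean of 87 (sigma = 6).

1

Step 1: Recall the z-score formula: z = (x - mu) / sigma
Step 2: Substitute values: z = (93 - 87) / 6
Step 3: z = 6 / 6 = 1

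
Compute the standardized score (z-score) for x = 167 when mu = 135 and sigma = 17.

1.8824

Step 1: Recall the z-score formula: z = (x - mu) / sigma
Step 2: Substitute values: z = (167 - 135) / 17
Step 3: z = 32 / 17 = 1.8824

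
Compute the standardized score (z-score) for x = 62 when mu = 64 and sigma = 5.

-0.4

Step 1: Recall the z-score formula: z = (x - mu) / sigma
Step 2: Substitute values: z = (62 - 64) / 5
Step 3: z = -2 / 5 = -0.4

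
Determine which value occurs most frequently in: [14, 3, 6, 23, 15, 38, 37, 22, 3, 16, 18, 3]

3

Step 1: Count the frequency of each value:
  3: appears 3 time(s)
  6: appears 1 time(s)
  14: appears 1 time(s)
  15: appears 1 time(s)
  16: appears 1 time(s)
  18: appears 1 time(s)
  22: appears 1 time(s)
  23: appears 1 time(s)
  37: appears 1 time(s)
  38: appears 1 time(s)
Step 2: The value 3 appears most frequently (3 times).
Step 3: Mode = 3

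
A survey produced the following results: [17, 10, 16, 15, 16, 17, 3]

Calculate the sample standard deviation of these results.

5.1916

Step 1: Compute the mean: 13.4286
Step 2: Sum of squared deviations from the mean: 161.7143
Step 3: Sample variance = 161.7143 / 6 = 26.9524
Step 4: Standard deviation = sqrt(26.9524) = 5.1916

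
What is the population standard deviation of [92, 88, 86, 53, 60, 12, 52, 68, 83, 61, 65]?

21.7271

Step 1: Compute the mean: 65.4545
Step 2: Sum of squared deviations from the mean: 5192.7273
Step 3: Population variance = 5192.7273 / 11 = 472.0661
Step 4: Standard deviation = sqrt(472.0661) = 21.7271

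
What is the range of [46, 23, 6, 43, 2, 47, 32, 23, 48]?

46

Step 1: Identify the maximum value: max = 48
Step 2: Identify the minimum value: min = 2
Step 3: Range = max - min = 48 - 2 = 46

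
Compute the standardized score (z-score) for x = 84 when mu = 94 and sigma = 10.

-1

Step 1: Recall the z-score formula: z = (x - mu) / sigma
Step 2: Substitute values: z = (84 - 94) / 10
Step 3: z = -10 / 10 = -1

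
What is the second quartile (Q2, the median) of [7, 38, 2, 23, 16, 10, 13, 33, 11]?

13

Step 1: Sort the data: [2, 7, 10, 11, 13, 16, 23, 33, 38]
Step 2: n = 9
Step 3: Q2 is the median. Since n is odd, it is the middle value at position 5: 13
Step 4: Q2 = 13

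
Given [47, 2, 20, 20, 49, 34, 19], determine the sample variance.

286.5714

Step 1: Compute the mean: (47 + 2 + 20 + 20 + 49 + 34 + 19) / 7 = 27.2857
Step 2: Compute squared deviations from the mean:
  (47 - 27.2857)^2 = 388.6531
  (2 - 27.2857)^2 = 639.3673
  (20 - 27.2857)^2 = 53.0816
  (20 - 27.2857)^2 = 53.0816
  (49 - 27.2857)^2 = 471.5102
  (34 - 27.2857)^2 = 45.0816
  (19 - 27.2857)^2 = 68.6531
Step 3: Sum of squared deviations = 1719.4286
Step 4: Sample variance = 1719.4286 / 6 = 286.5714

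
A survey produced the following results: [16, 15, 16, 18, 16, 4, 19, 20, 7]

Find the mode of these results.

16

Step 1: Count the frequency of each value:
  4: appears 1 time(s)
  7: appears 1 time(s)
  15: appears 1 time(s)
  16: appears 3 time(s)
  18: appears 1 time(s)
  19: appears 1 time(s)
  20: appears 1 time(s)
Step 2: The value 16 appears most frequently (3 times).
Step 3: Mode = 16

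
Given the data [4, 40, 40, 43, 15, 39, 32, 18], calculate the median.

35.5

Step 1: Sort the data in ascending order: [4, 15, 18, 32, 39, 40, 40, 43]
Step 2: The number of values is n = 8.
Step 3: Since n is even, the median is the average of positions 4 and 5:
  Median = (32 + 39) / 2 = 35.5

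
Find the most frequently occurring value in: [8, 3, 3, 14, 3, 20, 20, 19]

3

Step 1: Count the frequency of each value:
  3: appears 3 time(s)
  8: appears 1 time(s)
  14: appears 1 time(s)
  19: appears 1 time(s)
  20: appears 2 time(s)
Step 2: The value 3 appears most frequently (3 times).
Step 3: Mode = 3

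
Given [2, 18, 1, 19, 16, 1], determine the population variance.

67.5833

Step 1: Compute the mean: (2 + 18 + 1 + 19 + 16 + 1) / 6 = 9.5
Step 2: Compute squared deviations from the mean:
  (2 - 9.5)^2 = 56.25
  (18 - 9.5)^2 = 72.25
  (1 - 9.5)^2 = 72.25
  (19 - 9.5)^2 = 90.25
  (16 - 9.5)^2 = 42.25
  (1 - 9.5)^2 = 72.25
Step 3: Sum of squared deviations = 405.5
Step 4: Population variance = 405.5 / 6 = 67.5833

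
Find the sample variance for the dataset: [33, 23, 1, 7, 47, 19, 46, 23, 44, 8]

286.9889

Step 1: Compute the mean: (33 + 23 + 1 + 7 + 47 + 19 + 46 + 23 + 44 + 8) / 10 = 25.1
Step 2: Compute squared deviations from the mean:
  (33 - 25.1)^2 = 62.41
  (23 - 25.1)^2 = 4.41
  (1 - 25.1)^2 = 580.81
  (7 - 25.1)^2 = 327.61
  (47 - 25.1)^2 = 479.61
  (19 - 25.1)^2 = 37.21
  (46 - 25.1)^2 = 436.81
  (23 - 25.1)^2 = 4.41
  (44 - 25.1)^2 = 357.21
  (8 - 25.1)^2 = 292.41
Step 3: Sum of squared deviations = 2582.9
Step 4: Sample variance = 2582.9 / 9 = 286.9889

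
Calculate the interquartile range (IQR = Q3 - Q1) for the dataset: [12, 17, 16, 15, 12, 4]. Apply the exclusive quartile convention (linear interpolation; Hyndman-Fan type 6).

6.25

Step 1: Sort the data: [4, 12, 12, 15, 16, 17]
Step 2: n = 6
Step 3: Using the exclusive quartile method:
  Q1 = 10
  Q2 (median) = 13.5
  Q3 = 16.25
  IQR = Q3 - Q1 = 16.25 - 10 = 6.25
Step 4: IQR = 6.25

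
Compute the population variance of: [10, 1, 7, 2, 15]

26.8

Step 1: Compute the mean: (10 + 1 + 7 + 2 + 15) / 5 = 7
Step 2: Compute squared deviations from the mean:
  (10 - 7)^2 = 9
  (1 - 7)^2 = 36
  (7 - 7)^2 = 0
  (2 - 7)^2 = 25
  (15 - 7)^2 = 64
Step 3: Sum of squared deviations = 134
Step 4: Population variance = 134 / 5 = 26.8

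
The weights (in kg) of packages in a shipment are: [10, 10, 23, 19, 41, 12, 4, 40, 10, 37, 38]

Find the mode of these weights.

10

Step 1: Count the frequency of each value:
  4: appears 1 time(s)
  10: appears 3 time(s)
  12: appears 1 time(s)
  19: appears 1 time(s)
  23: appears 1 time(s)
  37: appears 1 time(s)
  38: appears 1 time(s)
  40: appears 1 time(s)
  41: appears 1 time(s)
Step 2: The value 10 appears most frequently (3 times).
Step 3: Mode = 10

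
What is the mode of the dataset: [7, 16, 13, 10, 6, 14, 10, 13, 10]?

10

Step 1: Count the frequency of each value:
  6: appears 1 time(s)
  7: appears 1 time(s)
  10: appears 3 time(s)
  13: appears 2 time(s)
  14: appears 1 time(s)
  16: appears 1 time(s)
Step 2: The value 10 appears most frequently (3 times).
Step 3: Mode = 10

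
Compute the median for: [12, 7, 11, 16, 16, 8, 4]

11

Step 1: Sort the data in ascending order: [4, 7, 8, 11, 12, 16, 16]
Step 2: The number of values is n = 7.
Step 3: Since n is odd, the median is the middle value at position 4: 11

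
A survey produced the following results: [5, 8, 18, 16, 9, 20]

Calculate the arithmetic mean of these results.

12.6667

Step 1: Sum all values: 5 + 8 + 18 + 16 + 9 + 20 = 76
Step 2: Count the number of values: n = 6
Step 3: Mean = sum / n = 76 / 6 = 12.6667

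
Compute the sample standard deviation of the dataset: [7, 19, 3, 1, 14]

7.5631

Step 1: Compute the mean: 8.8
Step 2: Sum of squared deviations from the mean: 228.8
Step 3: Sample variance = 228.8 / 4 = 57.2
Step 4: Standard deviation = sqrt(57.2) = 7.5631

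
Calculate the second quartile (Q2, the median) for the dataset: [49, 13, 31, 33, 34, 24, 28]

31

Step 1: Sort the data: [13, 24, 28, 31, 33, 34, 49]
Step 2: n = 7
Step 3: Q2 is the median. Since n is odd, it is the middle value at position 4: 31
Step 4: Q2 = 31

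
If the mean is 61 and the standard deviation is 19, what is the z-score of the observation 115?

2.8421

Step 1: Recall the z-score formula: z = (x - mu) / sigma
Step 2: Substitute values: z = (115 - 61) / 19
Step 3: z = 54 / 19 = 2.8421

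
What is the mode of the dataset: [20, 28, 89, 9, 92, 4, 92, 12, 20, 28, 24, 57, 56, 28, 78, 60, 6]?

28

Step 1: Count the frequency of each value:
  4: appears 1 time(s)
  6: appears 1 time(s)
  9: appears 1 time(s)
  12: appears 1 time(s)
  20: appears 2 time(s)
  24: appears 1 time(s)
  28: appears 3 time(s)
  56: appears 1 time(s)
  57: appears 1 time(s)
  60: appears 1 time(s)
  78: appears 1 time(s)
  89: appears 1 time(s)
  92: appears 2 time(s)
Step 2: The value 28 appears most frequently (3 times).
Step 3: Mode = 28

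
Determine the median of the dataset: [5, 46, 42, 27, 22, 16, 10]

22

Step 1: Sort the data in ascending order: [5, 10, 16, 22, 27, 42, 46]
Step 2: The number of values is n = 7.
Step 3: Since n is odd, the median is the middle value at position 4: 22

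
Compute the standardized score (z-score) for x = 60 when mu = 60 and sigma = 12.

0

Step 1: Recall the z-score formula: z = (x - mu) / sigma
Step 2: Substitute values: z = (60 - 60) / 12
Step 3: z = 0 / 12 = 0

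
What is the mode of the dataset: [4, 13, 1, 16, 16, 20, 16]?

16

Step 1: Count the frequency of each value:
  1: appears 1 time(s)
  4: appears 1 time(s)
  13: appears 1 time(s)
  16: appears 3 time(s)
  20: appears 1 time(s)
Step 2: The value 16 appears most frequently (3 times).
Step 3: Mode = 16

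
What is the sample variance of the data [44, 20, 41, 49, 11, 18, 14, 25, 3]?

258.5

Step 1: Compute the mean: (44 + 20 + 41 + 49 + 11 + 18 + 14 + 25 + 3) / 9 = 25
Step 2: Compute squared deviations from the mean:
  (44 - 25)^2 = 361
  (20 - 25)^2 = 25
  (41 - 25)^2 = 256
  (49 - 25)^2 = 576
  (11 - 25)^2 = 196
  (18 - 25)^2 = 49
  (14 - 25)^2 = 121
  (25 - 25)^2 = 0
  (3 - 25)^2 = 484
Step 3: Sum of squared deviations = 2068
Step 4: Sample variance = 2068 / 8 = 258.5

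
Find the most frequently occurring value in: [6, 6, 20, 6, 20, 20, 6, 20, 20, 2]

20

Step 1: Count the frequency of each value:
  2: appears 1 time(s)
  6: appears 4 time(s)
  20: appears 5 time(s)
Step 2: The value 20 appears most frequently (5 times).
Step 3: Mode = 20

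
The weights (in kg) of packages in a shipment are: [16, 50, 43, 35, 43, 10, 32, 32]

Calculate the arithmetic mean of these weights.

32.625

Step 1: Sum all values: 16 + 50 + 43 + 35 + 43 + 10 + 32 + 32 = 261
Step 2: Count the number of values: n = 8
Step 3: Mean = sum / n = 261 / 8 = 32.625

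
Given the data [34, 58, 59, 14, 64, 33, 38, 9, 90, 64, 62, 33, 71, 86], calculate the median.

58.5

Step 1: Sort the data in ascending order: [9, 14, 33, 33, 34, 38, 58, 59, 62, 64, 64, 71, 86, 90]
Step 2: The number of values is n = 14.
Step 3: Since n is even, the median is the average of positions 7 and 8:
  Median = (58 + 59) / 2 = 58.5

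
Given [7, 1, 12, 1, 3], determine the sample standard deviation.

4.7117

Step 1: Compute the mean: 4.8
Step 2: Sum of squared deviations from the mean: 88.8
Step 3: Sample variance = 88.8 / 4 = 22.2
Step 4: Standard deviation = sqrt(22.2) = 4.7117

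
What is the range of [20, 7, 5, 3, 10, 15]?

17

Step 1: Identify the maximum value: max = 20
Step 2: Identify the minimum value: min = 3
Step 3: Range = max - min = 20 - 3 = 17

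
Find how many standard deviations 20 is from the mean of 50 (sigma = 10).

-3

Step 1: Recall the z-score formula: z = (x - mu) / sigma
Step 2: Substitute values: z = (20 - 50) / 10
Step 3: z = -30 / 10 = -3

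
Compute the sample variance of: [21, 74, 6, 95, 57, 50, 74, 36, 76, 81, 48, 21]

777.6591

Step 1: Compute the mean: (21 + 74 + 6 + 95 + 57 + 50 + 74 + 36 + 76 + 81 + 48 + 21) / 12 = 53.25
Step 2: Compute squared deviations from the mean:
  (21 - 53.25)^2 = 1040.0625
  (74 - 53.25)^2 = 430.5625
  (6 - 53.25)^2 = 2232.5625
  (95 - 53.25)^2 = 1743.0625
  (57 - 53.25)^2 = 14.0625
  (50 - 53.25)^2 = 10.5625
  (74 - 53.25)^2 = 430.5625
  (36 - 53.25)^2 = 297.5625
  (76 - 53.25)^2 = 517.5625
  (81 - 53.25)^2 = 770.0625
  (48 - 53.25)^2 = 27.5625
  (21 - 53.25)^2 = 1040.0625
Step 3: Sum of squared deviations = 8554.25
Step 4: Sample variance = 8554.25 / 11 = 777.6591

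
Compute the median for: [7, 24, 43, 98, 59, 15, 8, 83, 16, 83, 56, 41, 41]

41

Step 1: Sort the data in ascending order: [7, 8, 15, 16, 24, 41, 41, 43, 56, 59, 83, 83, 98]
Step 2: The number of values is n = 13.
Step 3: Since n is odd, the median is the middle value at position 7: 41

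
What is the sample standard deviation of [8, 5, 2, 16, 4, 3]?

5.164

Step 1: Compute the mean: 6.3333
Step 2: Sum of squared deviations from the mean: 133.3333
Step 3: Sample variance = 133.3333 / 5 = 26.6667
Step 4: Standard deviation = sqrt(26.6667) = 5.164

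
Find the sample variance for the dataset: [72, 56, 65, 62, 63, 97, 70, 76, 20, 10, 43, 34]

614.7879

Step 1: Compute the mean: (72 + 56 + 65 + 62 + 63 + 97 + 70 + 76 + 20 + 10 + 43 + 34) / 12 = 55.6667
Step 2: Compute squared deviations from the mean:
  (72 - 55.6667)^2 = 266.7778
  (56 - 55.6667)^2 = 0.1111
  (65 - 55.6667)^2 = 87.1111
  (62 - 55.6667)^2 = 40.1111
  (63 - 55.6667)^2 = 53.7778
  (97 - 55.6667)^2 = 1708.4444
  (70 - 55.6667)^2 = 205.4444
  (76 - 55.6667)^2 = 413.4444
  (20 - 55.6667)^2 = 1272.1111
  (10 - 55.6667)^2 = 2085.4444
  (43 - 55.6667)^2 = 160.4444
  (34 - 55.6667)^2 = 469.4444
Step 3: Sum of squared deviations = 6762.6667
Step 4: Sample variance = 6762.6667 / 11 = 614.7879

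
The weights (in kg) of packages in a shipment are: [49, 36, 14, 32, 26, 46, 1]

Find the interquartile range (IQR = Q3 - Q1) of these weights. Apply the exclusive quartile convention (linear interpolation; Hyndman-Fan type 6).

32

Step 1: Sort the data: [1, 14, 26, 32, 36, 46, 49]
Step 2: n = 7
Step 3: Using the exclusive quartile method:
  Q1 = 14
  Q2 (median) = 32
  Q3 = 46
  IQR = Q3 - Q1 = 46 - 14 = 32
Step 4: IQR = 32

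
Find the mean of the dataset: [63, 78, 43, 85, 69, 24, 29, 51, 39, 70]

55.1

Step 1: Sum all values: 63 + 78 + 43 + 85 + 69 + 24 + 29 + 51 + 39 + 70 = 551
Step 2: Count the number of values: n = 10
Step 3: Mean = sum / n = 551 / 10 = 55.1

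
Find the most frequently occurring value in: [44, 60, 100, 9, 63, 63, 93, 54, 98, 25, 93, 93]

93

Step 1: Count the frequency of each value:
  9: appears 1 time(s)
  25: appears 1 time(s)
  44: appears 1 time(s)
  54: appears 1 time(s)
  60: appears 1 time(s)
  63: appears 2 time(s)
  93: appears 3 time(s)
  98: appears 1 time(s)
  100: appears 1 time(s)
Step 2: The value 93 appears most frequently (3 times).
Step 3: Mode = 93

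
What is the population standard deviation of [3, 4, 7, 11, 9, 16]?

4.3843

Step 1: Compute the mean: 8.3333
Step 2: Sum of squared deviations from the mean: 115.3333
Step 3: Population variance = 115.3333 / 6 = 19.2222
Step 4: Standard deviation = sqrt(19.2222) = 4.3843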